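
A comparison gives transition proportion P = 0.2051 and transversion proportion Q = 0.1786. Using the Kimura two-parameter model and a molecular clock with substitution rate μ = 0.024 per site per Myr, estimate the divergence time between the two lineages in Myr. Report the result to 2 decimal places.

Under the Kimura two-parameter model, d = −½ ln(1 − 2P − Q) − ¼ ln(1 − 2Q).
1 − 2P − Q = 0.4112, giving −½ ln(0.4112) = 0.444338.
1 − 2Q = 0.6428, giving −¼ ln(0.6428) = 0.110480.
d = 0.444338 + 0.110480 = 0.554818.
Under a molecular clock d = 2μt, so t = d/(2μ) = 0.554818 / (2 × 0.024) = 11.56 Myr.

11.56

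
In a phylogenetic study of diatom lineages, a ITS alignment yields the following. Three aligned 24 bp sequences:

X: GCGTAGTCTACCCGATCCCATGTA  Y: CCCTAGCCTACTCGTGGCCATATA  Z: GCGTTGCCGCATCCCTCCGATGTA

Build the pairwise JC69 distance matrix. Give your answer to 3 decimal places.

X–Y: 8/24 sites differ → p ≈ 0.333333, d = −0.75 ln(1 − 0.444444) = 0.440839 ≈ 0.441.
X–Z: 9/24 sites differ → p = 0.375, d = −0.75 ln(1 − 0.5) = 0.519860 ≈ 0.520.
Y–Z: 12/24 sites differ → p = 0.5, d = −0.75 ln(1 − 0.666667) = 0.823960 ≈ 0.824.

d(X,Y) = 0.441, d(X,Z) = 0.520, d(Y,Z) = 0.824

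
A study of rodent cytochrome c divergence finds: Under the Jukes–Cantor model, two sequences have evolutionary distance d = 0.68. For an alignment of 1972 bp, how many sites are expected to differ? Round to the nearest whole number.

Invert JC69: p = (3/4)(1 − e^(−4d/3)) = 0.75 × (1 − e^(-0.906667)) = 0.75 × (1 − 0.403868) = 0.447099.
Expected differing sites = pL ≈ 0.447099 × 1972 = 881.679228 ≈ 882.

882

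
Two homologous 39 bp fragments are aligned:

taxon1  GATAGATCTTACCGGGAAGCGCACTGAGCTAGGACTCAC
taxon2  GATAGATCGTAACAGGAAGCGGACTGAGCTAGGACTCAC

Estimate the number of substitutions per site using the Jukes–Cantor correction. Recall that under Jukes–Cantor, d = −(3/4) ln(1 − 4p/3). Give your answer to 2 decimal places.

0.11

The sequences differ at 4 of 39 sites (9, 12, 14, 22), so p = 4/39 ≈ 0.102564.
d = −(3/4) ln(1 − 4p/3) = −0.75 ln(1 − 0.136752) = −0.75 ln(0.863248)
  = −0.75 × (-0.147053) = 0.110290 substitutions/site.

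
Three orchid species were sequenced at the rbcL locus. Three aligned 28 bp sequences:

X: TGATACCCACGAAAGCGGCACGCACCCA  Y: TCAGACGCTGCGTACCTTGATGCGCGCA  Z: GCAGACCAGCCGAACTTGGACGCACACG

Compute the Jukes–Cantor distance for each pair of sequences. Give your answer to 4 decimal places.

d(X,Y) = 0.9396, d(X,Z) = 0.7238, d(Y,Z) = 0.6355

X–Y: 15/28 sites differ → p ≈ 0.535714, d = −0.75 ln(1 − 0.714285) = 0.939570 ≈ 0.9396.
X–Z: 13/28 sites differ → p ≈ 0.464286, d = −0.75 ln(1 − 0.619048) = 0.723811 ≈ 0.7238.
Y–Z: 12/28 sites differ → p ≈ 0.428571, d = −0.75 ln(1 − 0.571428) = 0.635472 ≈ 0.6355.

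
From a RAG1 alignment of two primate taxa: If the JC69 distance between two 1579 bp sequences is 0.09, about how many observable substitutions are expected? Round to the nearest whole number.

134

Invert JC69: p = (3/4)(1 − e^(−4d/3)) = 0.75 × (1 − e^(-0.12)) = 0.75 × (1 − 0.886920) = 0.084810.
Expected differing sites = pL ≈ 0.084810 × 1579 = 133.91499 ≈ 134.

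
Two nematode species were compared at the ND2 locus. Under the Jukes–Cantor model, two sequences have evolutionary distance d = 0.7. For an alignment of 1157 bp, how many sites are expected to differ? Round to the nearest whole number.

Invert JC69: p = (3/4)(1 − e^(−4d/3)) = 0.75 × (1 − e^(-0.933333)) = 0.75 × (1 − 0.393241) = 0.455069.
Expected differing sites = pL ≈ 0.455069 × 1157 = 526.514833 ≈ 527.

527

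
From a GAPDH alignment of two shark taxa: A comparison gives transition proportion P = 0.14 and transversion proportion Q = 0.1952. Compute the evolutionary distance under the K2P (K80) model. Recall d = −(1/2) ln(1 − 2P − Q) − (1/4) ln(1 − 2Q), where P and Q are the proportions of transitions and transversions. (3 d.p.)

Under the Kimura two-parameter model, d = −½ ln(1 − 2P − Q) − ¼ ln(1 − 2Q).
1 − 2P − Q = 0.5248, giving −½ ln(0.5248) = 0.322369.
1 − 2Q = 0.6096, giving −¼ ln(0.6096) = 0.123738.
d = 0.322369 + 0.123738 = 0.446107.

0.446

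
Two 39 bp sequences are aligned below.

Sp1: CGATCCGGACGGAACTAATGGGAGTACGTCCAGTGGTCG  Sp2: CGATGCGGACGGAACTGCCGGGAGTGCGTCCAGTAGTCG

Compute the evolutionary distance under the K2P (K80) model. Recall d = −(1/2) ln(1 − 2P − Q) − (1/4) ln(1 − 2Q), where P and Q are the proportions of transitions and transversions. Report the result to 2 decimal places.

0.18

Of 39 sites, 4 differences are transitions and 2 are transversions, so P = 4/39 ≈ 0.102564 and Q = 2/39 ≈ 0.051282.
Under the Kimura two-parameter model, d = −½ ln(1 − 2P − Q) − ¼ ln(1 − 2Q).
1 − 2P − Q = 0.74359, giving −½ ln(0.74359) = 0.148133.
1 − 2Q = 0.897436, giving −¼ ln(0.897436) = 0.027053.
d = 0.148133 + 0.027053 = 0.175186.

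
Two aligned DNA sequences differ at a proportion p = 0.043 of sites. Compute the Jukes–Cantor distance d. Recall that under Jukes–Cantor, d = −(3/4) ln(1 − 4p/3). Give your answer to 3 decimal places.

d = −(3/4) ln(1 − 4p/3) = −0.75 ln(1 − 0.057333) = −0.75 ln(0.942667)
  = −0.75 × (-0.059042) = 0.044282 substitutions/site.

0.044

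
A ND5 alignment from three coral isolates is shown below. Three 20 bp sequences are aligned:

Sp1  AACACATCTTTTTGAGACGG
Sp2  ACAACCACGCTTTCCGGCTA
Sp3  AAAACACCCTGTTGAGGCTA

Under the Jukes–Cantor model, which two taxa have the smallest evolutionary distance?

Sp1–Sp2: 11/20 differ, p = 0.550, d = 0.991.
Sp1–Sp3: 7/20 differ, p = 0.350, d = 0.471.
Sp2–Sp3: 8/20 differ, p = 0.400, d = 0.572.
The smallest distance is between Sp1 and Sp3.

Sp1 and Sp3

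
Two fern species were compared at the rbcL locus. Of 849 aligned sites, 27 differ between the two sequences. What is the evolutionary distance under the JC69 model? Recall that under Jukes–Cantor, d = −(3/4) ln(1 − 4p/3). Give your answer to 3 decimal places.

p = 27/849 ≈ 0.031802.
d = −(3/4) ln(1 − 4p/3) = −0.75 ln(1 − 0.042403) = −0.75 ln(0.957597)
  = −0.75 × (-0.043328) = 0.032496 substitutions/site.

0.032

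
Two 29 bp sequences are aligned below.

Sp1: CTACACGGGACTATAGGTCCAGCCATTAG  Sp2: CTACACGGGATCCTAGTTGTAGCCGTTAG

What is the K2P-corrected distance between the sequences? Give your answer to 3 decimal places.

0.296

Of 29 sites, 4 differences are transitions and 3 are transversions, so P = 4/29 ≈ 0.137931 and Q = 3/29 ≈ 0.103448.
Under the Kimura two-parameter model, d = −½ ln(1 − 2P − Q) − ¼ ln(1 − 2Q).
1 − 2P − Q = 0.62069, giving −½ ln(0.62069) = 0.238462.
1 − 2Q = 0.793104, giving −¼ ln(0.793104) = 0.057950.
d = 0.238462 + 0.057950 = 0.296412.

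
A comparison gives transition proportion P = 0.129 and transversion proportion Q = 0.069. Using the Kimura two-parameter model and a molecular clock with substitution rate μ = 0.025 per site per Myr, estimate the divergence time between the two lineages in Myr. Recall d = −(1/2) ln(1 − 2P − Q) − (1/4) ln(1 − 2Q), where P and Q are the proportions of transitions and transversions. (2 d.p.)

4.70

Under the Kimura two-parameter model, d = −½ ln(1 − 2P − Q) − ¼ ln(1 − 2Q).
1 − 2P − Q = 0.673, giving −½ ln(0.673) = 0.198005.
1 − 2Q = 0.862, giving −¼ ln(0.862) = 0.037125.
d = 0.198005 + 0.037125 = 0.235130.
Under a molecular clock d = 2μt, so t = d/(2μ) = 0.235130 / (2 × 0.025) = 4.70 Myr.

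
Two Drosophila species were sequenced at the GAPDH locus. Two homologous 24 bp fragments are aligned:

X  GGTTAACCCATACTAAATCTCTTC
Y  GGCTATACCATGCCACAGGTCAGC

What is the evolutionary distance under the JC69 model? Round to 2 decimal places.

The sequences differ at 10 of 24 sites (3, 6, 7, 12, 14, 16, 18, 19, 22, 23), so p = 10/24 ≈ 0.416667.
d = −(3/4) ln(1 − 4p/3) = −0.75 ln(1 − 0.555556) = −0.75 ln(0.444444)
  = −0.75 × (-0.810931) = 0.608198 substitutions/site.

0.61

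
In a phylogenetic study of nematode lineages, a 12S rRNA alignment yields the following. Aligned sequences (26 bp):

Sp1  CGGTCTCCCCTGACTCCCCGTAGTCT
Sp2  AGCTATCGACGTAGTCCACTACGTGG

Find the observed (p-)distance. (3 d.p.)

0.538

The sequences differ at 14 of 26 positions.
p = 14/26 = 0.538461… ≈ 0.538 (to 3 d.p.).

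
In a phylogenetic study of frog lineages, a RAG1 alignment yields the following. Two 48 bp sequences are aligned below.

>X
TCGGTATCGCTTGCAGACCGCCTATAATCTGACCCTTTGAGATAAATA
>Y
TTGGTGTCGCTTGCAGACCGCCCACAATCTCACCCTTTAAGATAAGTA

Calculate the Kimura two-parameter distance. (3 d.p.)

0.169

Of 48 sites, 6 differences are transitions and 1 are transversions, so P = 6/48 = 0.125 and Q = 1/48 ≈ 0.020833.
Under the Kimura two-parameter model, d = −½ ln(1 − 2P − Q) − ¼ ln(1 − 2Q).
1 − 2P − Q = 0.729167, giving −½ ln(0.729167) = 0.157926.
1 − 2Q = 0.958334, giving −¼ ln(0.958334) = 0.010640.
d = 0.157926 + 0.010640 = 0.168566.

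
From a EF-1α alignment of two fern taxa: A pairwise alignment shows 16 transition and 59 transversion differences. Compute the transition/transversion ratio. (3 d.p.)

0.271

R = 16/59 = 0.271186… ≈ 0.271 (to 3 d.p.).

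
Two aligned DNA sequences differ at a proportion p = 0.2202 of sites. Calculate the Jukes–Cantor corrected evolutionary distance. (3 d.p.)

d = −(3/4) ln(1 − 4p/3) = −0.75 ln(1 − 0.2936) = −0.75 ln(0.7064)
  = −0.75 × (-0.347574) = 0.260681 substitutions/site.

0.261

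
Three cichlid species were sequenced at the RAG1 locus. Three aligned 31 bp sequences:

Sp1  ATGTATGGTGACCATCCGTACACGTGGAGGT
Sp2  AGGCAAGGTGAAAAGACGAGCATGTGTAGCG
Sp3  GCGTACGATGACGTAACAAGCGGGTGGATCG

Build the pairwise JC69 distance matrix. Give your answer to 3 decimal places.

Sp1–Sp2: 13/31 sites differ → p ≈ 0.419355, d = −0.75 ln(1 − 0.55914) = 0.614271 ≈ 0.614.
Sp1–Sp3: 16/31 sites differ → p ≈ 0.516129, d = −0.75 ln(1 − 0.688172) = 0.873978 ≈ 0.874.
Sp2–Sp3: 14/31 sites differ → p ≈ 0.451613, d = −0.75 ln(1 − 0.602151) = 0.691262 ≈ 0.691.

d(Sp1,Sp2) = 0.614, d(Sp1,Sp3) = 0.874, d(Sp2,Sp3) = 0.691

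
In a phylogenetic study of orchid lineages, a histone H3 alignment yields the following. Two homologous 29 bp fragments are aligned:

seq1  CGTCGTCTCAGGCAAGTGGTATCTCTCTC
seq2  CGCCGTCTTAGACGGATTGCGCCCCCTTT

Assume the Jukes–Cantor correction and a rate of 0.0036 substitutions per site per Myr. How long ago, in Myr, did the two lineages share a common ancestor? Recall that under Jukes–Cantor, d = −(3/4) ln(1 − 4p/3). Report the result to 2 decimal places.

107.49

The sequences differ at 14 of 29 sites, so p = 14/29 ≈ 0.482759.
d = −(3/4) ln(1 − 4p/3) = −0.75 ln(1 − 0.643679) = −0.75 ln(0.356321)
  = −0.75 × (-1.031923) = 0.773942 substitutions/site.
Under a molecular clock d = 2μt, so t = d/(2μ) = 0.773942 / (2 × 0.0036) = 107.49 Myr.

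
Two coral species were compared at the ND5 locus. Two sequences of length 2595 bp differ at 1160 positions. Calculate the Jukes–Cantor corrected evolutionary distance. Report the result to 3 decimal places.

0.680

p = 1160/2595 ≈ 0.447013.
d = −(3/4) ln(1 − 4p/3) = −0.75 ln(1 − 0.596017) = −0.75 ln(0.403983)
  = −0.75 × (-0.906382) = 0.679787 substitutions/site.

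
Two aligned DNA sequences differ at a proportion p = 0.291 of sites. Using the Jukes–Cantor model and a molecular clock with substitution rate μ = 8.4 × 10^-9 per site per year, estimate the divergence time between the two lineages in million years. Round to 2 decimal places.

d = −(3/4) ln(1 − 4p/3) = −0.75 ln(1 − 0.388) = −0.75 ln(0.612)
  = −0.75 × (-0.491023) = 0.368267 substitutions/site.
Under a molecular clock d = 2μt, so t = d/(2μ) = 0.368267 / (2 × 8.4 × 10^-9) = 21.92 million years.

21.92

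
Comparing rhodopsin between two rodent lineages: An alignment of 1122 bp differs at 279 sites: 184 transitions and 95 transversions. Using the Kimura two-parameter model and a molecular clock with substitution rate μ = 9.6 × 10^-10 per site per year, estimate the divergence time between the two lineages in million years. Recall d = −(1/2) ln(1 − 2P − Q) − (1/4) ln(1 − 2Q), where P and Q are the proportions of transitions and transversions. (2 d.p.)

162.74

P = 184/1122 ≈ 0.163993 and Q = 95/1122 ≈ 0.08467.
Under the Kimura two-parameter model, d = −½ ln(1 − 2P − Q) − ¼ ln(1 − 2Q).
1 − 2P − Q = 0.587344, giving −½ ln(0.587344) = 0.266072.
1 − 2Q = 0.83066, giving −¼ ln(0.83066) = 0.046384.
d = 0.266072 + 0.046384 = 0.312456.
Under a molecular clock d = 2μt, so t = d/(2μ) = 0.312456 / (2 × 9.6 × 10^-10) = 162.74 million years.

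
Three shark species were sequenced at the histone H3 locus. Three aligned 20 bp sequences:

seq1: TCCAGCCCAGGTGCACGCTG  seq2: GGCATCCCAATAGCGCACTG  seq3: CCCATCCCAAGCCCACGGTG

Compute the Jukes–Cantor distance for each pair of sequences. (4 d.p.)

seq1–seq2: 8/20 sites differ → p = 0.4, d = −0.75 ln(1 − 0.533333) = 0.571605 ≈ 0.5716.
seq1–seq3: 6/20 sites differ → p = 0.3, d = −0.75 ln(1 − 0.4) = 0.383119 ≈ 0.3831.
seq2–seq3: 8/20 sites differ → p = 0.4, d = −0.75 ln(1 − 0.533333) = 0.571605 ≈ 0.5716.

d(seq1,seq2) = 0.5716, d(seq1,seq3) = 0.3831, d(seq2,seq3) = 0.5716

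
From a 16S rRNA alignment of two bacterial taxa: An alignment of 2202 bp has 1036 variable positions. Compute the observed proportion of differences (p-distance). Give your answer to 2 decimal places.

0.47

p = 1036/2202 = 0.470481… ≈ 0.47 (to 2 d.p.).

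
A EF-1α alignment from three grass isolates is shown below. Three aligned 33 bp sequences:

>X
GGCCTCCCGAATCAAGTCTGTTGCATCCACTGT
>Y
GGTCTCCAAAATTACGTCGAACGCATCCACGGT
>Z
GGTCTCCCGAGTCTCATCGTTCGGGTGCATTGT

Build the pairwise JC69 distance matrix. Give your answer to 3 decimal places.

d(X,Y) = 0.388, d(X,Z) = 0.497, d(Y,Z) = 0.559

X–Y: 10/33 sites differ → p ≈ 0.30303, d = −0.75 ln(1 − 0.40404) = 0.388186 ≈ 0.388.
X–Z: 12/33 sites differ → p ≈ 0.363636, d = −0.75 ln(1 − 0.484848) = 0.497470 ≈ 0.497.
Y–Z: 13/33 sites differ → p ≈ 0.393939, d = −0.75 ln(1 − 0.525252) = 0.558728 ≈ 0.559.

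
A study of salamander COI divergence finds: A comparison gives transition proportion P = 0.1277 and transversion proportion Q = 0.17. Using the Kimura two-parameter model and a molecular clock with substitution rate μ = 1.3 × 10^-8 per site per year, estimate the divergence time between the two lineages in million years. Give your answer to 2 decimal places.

14.65

Under the Kimura two-parameter model, d = −½ ln(1 − 2P − Q) − ¼ ln(1 − 2Q).
1 − 2P − Q = 0.5746, giving −½ ln(0.5746) = 0.277041.
1 − 2Q = 0.66, giving −¼ ln(0.66) = 0.103879.
d = 0.277041 + 0.103879 = 0.380920.
Under a molecular clock d = 2μt, so t = d/(2μ) = 0.380920 / (2 × 1.3 × 10^-8) = 14.65 million years.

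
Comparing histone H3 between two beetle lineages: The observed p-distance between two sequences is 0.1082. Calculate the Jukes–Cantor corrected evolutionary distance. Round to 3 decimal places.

d = −(3/4) ln(1 − 4p/3) = −0.75 ln(1 − 0.144267) = −0.75 ln(0.855733)
  = −0.75 × (-0.155797) = 0.116848 substitutions/site.

0.117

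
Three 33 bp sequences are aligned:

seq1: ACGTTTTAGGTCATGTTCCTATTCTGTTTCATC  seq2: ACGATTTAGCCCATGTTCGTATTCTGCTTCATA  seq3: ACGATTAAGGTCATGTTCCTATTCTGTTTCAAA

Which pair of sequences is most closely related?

seq1 and seq3

seq1–seq2: 6/33 differ, p = 0.182, d = 0.208.
seq1–seq3: 4/33 differ, p = 0.121, d = 0.132.
seq2–seq3: 6/33 differ, p = 0.182, d = 0.208.
The smallest distance is between seq1 and seq3.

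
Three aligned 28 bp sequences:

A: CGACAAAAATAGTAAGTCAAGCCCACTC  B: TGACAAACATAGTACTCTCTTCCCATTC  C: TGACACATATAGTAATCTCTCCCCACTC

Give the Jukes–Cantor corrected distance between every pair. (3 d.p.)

A–B: 10/28 sites differ → p ≈ 0.357143, d = −0.75 ln(1 − 0.476191) = 0.484971 ≈ 0.485.
A–C: 9/28 sites differ → p ≈ 0.321429, d = −0.75 ln(1 − 0.428572) = 0.419713 ≈ 0.420.
B–C: 5/28 sites differ → p ≈ 0.178571, d = −0.75 ln(1 − 0.238095) = 0.203950 ≈ 0.204.

d(A,B) = 0.485, d(A,C) = 0.420, d(B,C) = 0.204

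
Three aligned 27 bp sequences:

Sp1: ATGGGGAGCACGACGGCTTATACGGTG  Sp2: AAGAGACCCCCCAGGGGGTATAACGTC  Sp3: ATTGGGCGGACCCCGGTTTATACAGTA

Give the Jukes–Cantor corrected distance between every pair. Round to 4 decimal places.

d(Sp1,Sp2) = 0.7704, d(Sp1,Sp3) = 0.3770, d(Sp2,Sp3) = 0.8817

Sp1–Sp2: 13/27 sites differ → p ≈ 0.481481, d = −0.75 ln(1 − 0.641975) = 0.770364 ≈ 0.7704.
Sp1–Sp3: 8/27 sites differ → p ≈ 0.296296, d = −0.75 ln(1 − 0.395061) = 0.376971 ≈ 0.3770.
Sp2–Sp3: 14/27 sites differ → p ≈ 0.518519, d = −0.75 ln(1 − 0.691359) = 0.881682 ≈ 0.8817.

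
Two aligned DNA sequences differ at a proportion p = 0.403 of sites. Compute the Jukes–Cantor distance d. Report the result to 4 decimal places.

0.5781

d = −(3/4) ln(1 − 4p/3) = −0.75 ln(1 − 0.537333) = −0.75 ln(0.462667)
  = −0.75 × (-0.770748) = 0.578061 substitutions/site.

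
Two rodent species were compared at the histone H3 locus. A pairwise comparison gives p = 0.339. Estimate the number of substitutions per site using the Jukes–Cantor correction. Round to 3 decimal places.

0.451

d = −(3/4) ln(1 − 4p/3) = −0.75 ln(1 − 0.452) = −0.75 ln(0.548)
  = −0.75 × (-0.601480) = 0.451110 substitutions/site.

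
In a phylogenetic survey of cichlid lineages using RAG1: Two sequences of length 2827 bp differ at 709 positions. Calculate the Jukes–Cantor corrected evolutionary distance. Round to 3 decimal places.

p = 709/2827 ≈ 0.250796.
d = −(3/4) ln(1 − 4p/3) = −0.75 ln(1 − 0.334395) = −0.75 ln(0.665605)
  = −0.75 × (-0.407059) = 0.305294 substitutions/site.

0.305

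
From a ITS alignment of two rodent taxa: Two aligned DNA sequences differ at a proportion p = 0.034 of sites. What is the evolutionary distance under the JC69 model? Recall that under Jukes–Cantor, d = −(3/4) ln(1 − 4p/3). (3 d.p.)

0.035

d = −(3/4) ln(1 − 4p/3) = −0.75 ln(1 − 0.045333) = −0.75 ln(0.954667)
  = −0.75 × (-0.046393) = 0.034795 substitutions/site.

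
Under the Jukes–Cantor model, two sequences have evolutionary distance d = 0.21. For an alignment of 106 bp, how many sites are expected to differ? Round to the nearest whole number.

19

Invert JC69: p = (3/4)(1 − e^(−4d/3)) = 0.75 × (1 − e^(-0.28)) = 0.75 × (1 − 0.755784) = 0.183162.
Expected differing sites = pL ≈ 0.183162 × 106 = 19.415172 ≈ 19.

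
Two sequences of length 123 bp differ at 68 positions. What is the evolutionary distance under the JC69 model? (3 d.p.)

p = 68/123 ≈ 0.552846.
d = −(3/4) ln(1 − 4p/3) = −0.75 ln(1 − 0.737128) = −0.75 ln(0.262872)
  = −0.75 × (-1.336088) = 1.002066 substitutions/site.

1.002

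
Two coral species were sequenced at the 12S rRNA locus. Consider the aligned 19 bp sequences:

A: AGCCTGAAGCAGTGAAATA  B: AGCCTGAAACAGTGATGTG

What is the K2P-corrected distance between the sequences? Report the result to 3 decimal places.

0.258

Of 19 sites, 3 differences are transitions and 1 are transversions, so P = 3/19 ≈ 0.157895 and Q = 1/19 ≈ 0.052632.
Under the Kimura two-parameter model, d = −½ ln(1 − 2P − Q) − ¼ ln(1 − 2Q).
1 − 2P − Q = 0.631578, giving −½ ln(0.631578) = 0.229767.
1 − 2Q = 0.894736, giving −¼ ln(0.894736) = 0.027807.
d = 0.229767 + 0.027807 = 0.257574.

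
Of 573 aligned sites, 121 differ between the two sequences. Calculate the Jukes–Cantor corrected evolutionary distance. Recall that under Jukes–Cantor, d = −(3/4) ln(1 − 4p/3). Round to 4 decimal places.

p = 121/573 ≈ 0.211169.
d = −(3/4) ln(1 − 4p/3) = −0.75 ln(1 − 0.281559) = −0.75 ln(0.718441)
  = −0.75 × (-0.330672) = 0.248004 substitutions/site.

0.2480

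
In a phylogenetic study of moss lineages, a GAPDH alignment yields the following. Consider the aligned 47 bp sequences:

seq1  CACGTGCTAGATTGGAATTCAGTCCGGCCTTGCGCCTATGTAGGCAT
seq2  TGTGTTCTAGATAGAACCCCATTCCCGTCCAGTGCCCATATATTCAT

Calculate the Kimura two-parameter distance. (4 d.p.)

0.6125

Of 47 sites, 11 differences are transitions and 8 are transversions, so P = 11/47 ≈ 0.234043 and Q = 8/47 ≈ 0.170213.
Under the Kimura two-parameter model, d = −½ ln(1 − 2P − Q) − ¼ ln(1 − 2Q).
1 − 2P − Q = 0.361701, giving −½ ln(0.361701) = 0.508469.
1 − 2Q = 0.659574, giving −¼ ln(0.659574) = 0.104040.
d = 0.508469 + 0.104040 = 0.612509.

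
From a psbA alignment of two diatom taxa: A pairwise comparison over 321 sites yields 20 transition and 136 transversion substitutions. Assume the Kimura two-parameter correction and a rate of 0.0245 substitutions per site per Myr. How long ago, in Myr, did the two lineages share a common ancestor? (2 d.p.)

P = 20/321 ≈ 0.062305 and Q = 136/321 ≈ 0.423676.
Under the Kimura two-parameter model, d = −½ ln(1 − 2P − Q) − ¼ ln(1 − 2Q).
1 − 2P − Q = 0.451714, giving −½ ln(0.451714) = 0.397353.
1 − 2Q = 0.152648, giving −¼ ln(0.152648) = 0.469905.
d = 0.397353 + 0.469905 = 0.867258.
Under a molecular clock d = 2μt, so t = d/(2μ) = 0.867258 / (2 × 0.0245) = 17.70 Myr.

17.70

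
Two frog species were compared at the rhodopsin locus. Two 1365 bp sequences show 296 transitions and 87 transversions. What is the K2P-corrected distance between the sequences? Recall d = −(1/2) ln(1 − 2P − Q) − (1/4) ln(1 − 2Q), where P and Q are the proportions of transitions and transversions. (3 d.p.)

0.378

P = 296/1365 ≈ 0.21685 and Q = 87/1365 ≈ 0.063736.
Under the Kimura two-parameter model, d = −½ ln(1 − 2P − Q) − ¼ ln(1 − 2Q).
1 − 2P − Q = 0.502564, giving −½ ln(0.502564) = 0.344016.
1 − 2Q = 0.872528, giving −¼ ln(0.872528) = 0.034090.
d = 0.344016 + 0.034090 = 0.378106.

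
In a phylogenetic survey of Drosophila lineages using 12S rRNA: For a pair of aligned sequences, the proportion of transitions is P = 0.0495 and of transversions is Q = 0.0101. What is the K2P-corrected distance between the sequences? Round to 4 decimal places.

0.0629

Under the Kimura two-parameter model, d = −½ ln(1 − 2P − Q) − ¼ ln(1 − 2Q).
1 − 2P − Q = 0.8909, giving −½ ln(0.8909) = 0.057762.
1 − 2Q = 0.9798, giving −¼ ln(0.9798) = 0.005102.
d = 0.057762 + 0.005102 = 0.062864.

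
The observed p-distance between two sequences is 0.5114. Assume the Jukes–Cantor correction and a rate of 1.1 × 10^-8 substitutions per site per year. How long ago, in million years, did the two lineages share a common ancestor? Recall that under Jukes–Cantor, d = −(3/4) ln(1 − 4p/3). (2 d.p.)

39.04

d = −(3/4) ln(1 − 4p/3) = −0.75 ln(1 − 0.681867) = −0.75 ln(0.318133)
  = −0.75 × (-1.145286) = 0.858965 substitutions/site.
Under a molecular clock d = 2μt, so t = d/(2μ) = 0.858965 / (2 × 1.1 × 10^-8) = 39.04 million years.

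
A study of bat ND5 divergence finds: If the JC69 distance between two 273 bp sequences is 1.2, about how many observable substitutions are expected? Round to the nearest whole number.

Invert JC69: p = (3/4)(1 − e^(−4d/3)) = 0.75 × (1 − e^(-1.6)) = 0.75 × (1 − 0.201897) = 0.598577.
Expected differing sites = pL ≈ 0.598577 × 273 = 163.411521 ≈ 163.

163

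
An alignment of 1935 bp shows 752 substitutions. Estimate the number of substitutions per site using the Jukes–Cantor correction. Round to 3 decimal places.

0.548

p = 752/1935 ≈ 0.38863.
d = −(3/4) ln(1 − 4p/3) = −0.75 ln(1 − 0.518173) = −0.75 ln(0.481827)
  = −0.75 × (-0.730170) = 0.547628 substitutions/site.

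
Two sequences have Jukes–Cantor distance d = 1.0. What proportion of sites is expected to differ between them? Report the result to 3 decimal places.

0.552

p = (3/4)(1 − e^(−4d/3)) = 0.75 × (1 − e^(-1.333333)) = 0.75 × (1 − 0.263597) = 0.552302.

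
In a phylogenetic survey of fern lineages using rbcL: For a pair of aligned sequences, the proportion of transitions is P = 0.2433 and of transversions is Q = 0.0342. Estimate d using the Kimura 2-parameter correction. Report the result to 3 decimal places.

Under the Kimura two-parameter model, d = −½ ln(1 − 2P − Q) − ¼ ln(1 − 2Q).
1 − 2P − Q = 0.4792, giving −½ ln(0.4792) = 0.367819.
1 − 2Q = 0.9316, giving −¼ ln(0.9316) = 0.017713.
d = 0.367819 + 0.017713 = 0.385532.

0.386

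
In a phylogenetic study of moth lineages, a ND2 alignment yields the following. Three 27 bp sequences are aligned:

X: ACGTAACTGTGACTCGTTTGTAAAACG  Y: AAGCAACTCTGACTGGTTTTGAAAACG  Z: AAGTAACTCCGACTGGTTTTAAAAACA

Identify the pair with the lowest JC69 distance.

X–Y: 6/27 differ, p = 0.222, d = 0.264.
X–Z: 7/27 differ, p = 0.259, d = 0.318.
Y–Z: 4/27 differ, p = 0.148, d = 0.165.
The smallest distance is between Y and Z.

Y and Z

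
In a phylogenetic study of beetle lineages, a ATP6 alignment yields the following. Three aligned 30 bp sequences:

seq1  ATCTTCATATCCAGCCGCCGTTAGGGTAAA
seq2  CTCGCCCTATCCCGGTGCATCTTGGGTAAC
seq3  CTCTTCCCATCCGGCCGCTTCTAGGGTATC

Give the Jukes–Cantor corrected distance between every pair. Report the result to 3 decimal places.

seq1–seq2: 12/30 sites differ → p = 0.4, d = −0.75 ln(1 − 0.533333) = 0.571605 ≈ 0.572.
seq1–seq3: 9/30 sites differ → p = 0.3, d = −0.75 ln(1 − 0.4) = 0.383119 ≈ 0.383.
seq2–seq3: 9/30 sites differ → p = 0.3, d = −0.75 ln(1 − 0.4) = 0.383119 ≈ 0.383.

d(seq1,seq2) = 0.572, d(seq1,seq3) = 0.383, d(seq2,seq3) = 0.383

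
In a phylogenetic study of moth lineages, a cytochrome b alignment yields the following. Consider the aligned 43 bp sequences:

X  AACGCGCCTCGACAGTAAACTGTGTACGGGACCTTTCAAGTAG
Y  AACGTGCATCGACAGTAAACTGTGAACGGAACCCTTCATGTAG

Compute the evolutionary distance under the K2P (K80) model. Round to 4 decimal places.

Of 43 sites, 3 differences are transitions and 3 are transversions, so P = 3/43 ≈ 0.069767 and Q = 3/43 ≈ 0.069767.
Under the Kimura two-parameter model, d = −½ ln(1 − 2P − Q) − ¼ ln(1 − 2Q).
1 − 2P − Q = 0.790699, giving −½ ln(0.790699) = 0.117419.
1 − 2Q = 0.860466, giving −¼ ln(0.860466) = 0.037570.
d = 0.117419 + 0.037570 = 0.154989.

0.1550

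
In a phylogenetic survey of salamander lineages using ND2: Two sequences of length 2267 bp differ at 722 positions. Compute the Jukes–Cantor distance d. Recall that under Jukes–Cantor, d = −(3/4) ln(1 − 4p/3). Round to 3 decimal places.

0.415

p = 722/2267 ≈ 0.318483.
d = −(3/4) ln(1 − 4p/3) = −0.75 ln(1 − 0.424644) = −0.75 ln(0.575356)
  = −0.75 × (-0.552766) = 0.414575 substitutions/site.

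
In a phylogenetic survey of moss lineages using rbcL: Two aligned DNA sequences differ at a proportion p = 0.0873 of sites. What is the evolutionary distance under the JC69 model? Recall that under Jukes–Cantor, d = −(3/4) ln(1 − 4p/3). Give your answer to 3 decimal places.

0.093

d = −(3/4) ln(1 − 4p/3) = −0.75 ln(1 − 0.1164) = −0.75 ln(0.8836)
  = −0.75 × (-0.123751) = 0.092813 substitutions/site.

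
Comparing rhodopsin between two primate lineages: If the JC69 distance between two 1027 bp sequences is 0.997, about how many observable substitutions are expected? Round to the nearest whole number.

Invert JC69: p = (3/4)(1 − e^(−4d/3)) = 0.75 × (1 − e^(-1.329333)) = 0.75 × (1 − 0.264654) = 0.551510.
Expected differing sites = pL ≈ 0.551510 × 1027 = 566.40077 ≈ 566.

566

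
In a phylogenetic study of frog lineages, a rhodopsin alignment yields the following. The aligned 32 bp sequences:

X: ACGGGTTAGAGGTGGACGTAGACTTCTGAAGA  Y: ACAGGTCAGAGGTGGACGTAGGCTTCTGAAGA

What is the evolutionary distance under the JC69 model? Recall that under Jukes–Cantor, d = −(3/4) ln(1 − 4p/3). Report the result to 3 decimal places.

0.100

The sequences differ at 3 of 32 sites (3, 7, 22), so p = 3/32 = 0.09375.
d = −(3/4) ln(1 − 4p/3) = −0.75 ln(1 − 0.125) = −0.75 ln(0.875)
  = −0.75 × (-0.133531) = 0.100148 substitutions/site.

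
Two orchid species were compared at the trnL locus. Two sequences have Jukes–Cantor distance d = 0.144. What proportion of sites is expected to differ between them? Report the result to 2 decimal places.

0.13

p = (3/4)(1 − e^(−4d/3)) = 0.75 × (1 − e^(-0.192)) = 0.75 × (1 − 0.825307) = 0.131020.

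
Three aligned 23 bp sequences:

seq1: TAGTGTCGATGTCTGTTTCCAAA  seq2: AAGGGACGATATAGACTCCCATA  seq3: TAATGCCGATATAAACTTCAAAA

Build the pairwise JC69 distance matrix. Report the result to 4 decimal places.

d(seq1,seq2) = 0.6501, d(seq1,seq3) = 0.4674, d(seq2,seq3) = 0.4674

seq1–seq2: 10/23 sites differ → p ≈ 0.434783, d = −0.75 ln(1 − 0.579711) = 0.650110 ≈ 0.6501.
seq1–seq3: 8/23 sites differ → p ≈ 0.347826, d = −0.75 ln(1 − 0.463768) = 0.467391 ≈ 0.4674.
seq2–seq3: 8/23 sites differ → p ≈ 0.347826, d = −0.75 ln(1 − 0.463768) = 0.467391 ≈ 0.4674.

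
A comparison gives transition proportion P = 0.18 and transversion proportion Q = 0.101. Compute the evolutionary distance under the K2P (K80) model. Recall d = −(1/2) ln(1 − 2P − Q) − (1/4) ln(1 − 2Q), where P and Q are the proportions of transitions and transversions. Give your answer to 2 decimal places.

0.37

Under the Kimura two-parameter model, d = −½ ln(1 − 2P − Q) − ¼ ln(1 − 2Q).
1 − 2P − Q = 0.539, giving −½ ln(0.539) = 0.309020.
1 − 2Q = 0.798, giving −¼ ln(0.798) = 0.056412.
d = 0.309020 + 0.056412 = 0.365432.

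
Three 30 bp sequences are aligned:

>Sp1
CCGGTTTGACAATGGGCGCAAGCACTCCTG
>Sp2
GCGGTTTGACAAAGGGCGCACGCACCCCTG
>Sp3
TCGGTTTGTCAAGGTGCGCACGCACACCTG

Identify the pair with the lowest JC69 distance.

Sp1 and Sp2

Sp1–Sp2: 4/30 differ, p = 0.133, d = 0.147.
Sp1–Sp3: 6/30 differ, p = 0.200, d = 0.233.
Sp2–Sp3: 5/30 differ, p = 0.167, d = 0.188.
The smallest distance is between Sp1 and Sp2.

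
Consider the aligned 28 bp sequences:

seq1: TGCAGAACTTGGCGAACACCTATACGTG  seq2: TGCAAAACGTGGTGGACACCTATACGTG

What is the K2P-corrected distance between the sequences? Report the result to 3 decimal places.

0.162

Of 28 sites, 3 differences are transitions and 1 are transversions, so P = 3/28 ≈ 0.107143 and Q = 1/28 ≈ 0.035714.
Under the Kimura two-parameter model, d = −½ ln(1 − 2P − Q) − ¼ ln(1 − 2Q).
1 − 2P − Q = 0.75, giving −½ ln(0.75) = 0.143841.
1 − 2Q = 0.928572, giving −¼ ln(0.928572) = 0.018527.
d = 0.143841 + 0.018527 = 0.162368.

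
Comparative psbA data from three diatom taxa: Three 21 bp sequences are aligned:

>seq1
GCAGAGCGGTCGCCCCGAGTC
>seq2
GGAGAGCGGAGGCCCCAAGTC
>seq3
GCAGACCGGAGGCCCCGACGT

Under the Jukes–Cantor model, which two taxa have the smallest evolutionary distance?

seq1–seq2: 4/21 differ, p = 0.190, d = 0.220.
seq1–seq3: 6/21 differ, p = 0.286, d = 0.360.
seq2–seq3: 6/21 differ, p = 0.286, d = 0.360.
The smallest distance is between seq1 and seq2.

seq1 and seq2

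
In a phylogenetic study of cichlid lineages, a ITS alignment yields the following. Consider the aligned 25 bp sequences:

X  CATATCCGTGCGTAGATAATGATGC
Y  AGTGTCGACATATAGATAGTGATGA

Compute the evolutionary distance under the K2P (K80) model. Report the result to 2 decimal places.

Of 25 sites, 8 differences are transitions and 3 are transversions, so P = 8/25 = 0.32 and Q = 3/25 = 0.12.
Under the Kimura two-parameter model, d = −½ ln(1 − 2P − Q) − ¼ ln(1 − 2Q).
1 − 2P − Q = 0.24, giving −½ ln(0.24) = 0.713558.
1 − 2Q = 0.76, giving −¼ ln(0.76) = 0.068609.
d = 0.713558 + 0.068609 = 0.782167.

0.78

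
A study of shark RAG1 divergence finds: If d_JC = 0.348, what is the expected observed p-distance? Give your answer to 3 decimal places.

0.278

p = (3/4)(1 − e^(−4d/3)) = 0.75 × (1 − e^(-0.464)) = 0.75 × (1 − 0.628764) = 0.278427.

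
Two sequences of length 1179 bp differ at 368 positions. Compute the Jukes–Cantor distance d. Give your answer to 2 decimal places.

0.40

p = 368/1179 ≈ 0.312129.
d = −(3/4) ln(1 − 4p/3) = −0.75 ln(1 − 0.416172) = −0.75 ln(0.583828)
  = −0.75 × (-0.538149) = 0.403612 substitutions/site.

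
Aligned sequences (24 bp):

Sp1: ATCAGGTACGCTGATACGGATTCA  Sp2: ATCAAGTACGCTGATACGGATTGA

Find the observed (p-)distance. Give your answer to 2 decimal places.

0.08

The sequences differ at 2 of 24 positions (sites 5, 23).
p = 2/24 = 0.083333… ≈ 0.08 (to 2 d.p.).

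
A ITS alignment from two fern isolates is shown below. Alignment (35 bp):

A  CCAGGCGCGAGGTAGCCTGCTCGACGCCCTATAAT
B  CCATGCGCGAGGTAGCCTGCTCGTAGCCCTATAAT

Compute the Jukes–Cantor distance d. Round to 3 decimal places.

The sequences differ at 3 of 35 sites (4, 24, 25), so p = 3/35 ≈ 0.085714.
d = −(3/4) ln(1 − 4p/3) = −0.75 ln(1 − 0.114285) = −0.75 ln(0.885715)
  = −0.75 × (-0.121360) = 0.091020 substitutions/site.

0.091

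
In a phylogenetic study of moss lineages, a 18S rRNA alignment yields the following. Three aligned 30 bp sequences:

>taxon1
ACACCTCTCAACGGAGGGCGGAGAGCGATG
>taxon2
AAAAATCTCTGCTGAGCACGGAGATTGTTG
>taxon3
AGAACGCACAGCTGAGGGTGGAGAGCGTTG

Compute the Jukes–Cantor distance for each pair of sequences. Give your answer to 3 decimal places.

taxon1–taxon2: 11/30 sites differ → p ≈ 0.366667, d = −0.75 ln(1 − 0.488889) = 0.503376 ≈ 0.503.
taxon1–taxon3: 8/30 sites differ → p ≈ 0.266667, d = −0.75 ln(1 − 0.355556) = 0.329526 ≈ 0.330.
taxon2–taxon3: 10/30 sites differ → p ≈ 0.333333, d = −0.75 ln(1 − 0.444444) = 0.440839 ≈ 0.441.

d(taxon1,taxon2) = 0.503, d(taxon1,taxon3) = 0.330, d(taxon2,taxon3) = 0.441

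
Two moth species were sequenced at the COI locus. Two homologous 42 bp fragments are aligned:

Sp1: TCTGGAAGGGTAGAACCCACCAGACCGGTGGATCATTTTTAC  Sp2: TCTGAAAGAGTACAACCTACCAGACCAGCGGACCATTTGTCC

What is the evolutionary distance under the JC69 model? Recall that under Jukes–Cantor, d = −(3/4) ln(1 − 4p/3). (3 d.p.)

0.252

The sequences differ at 9 of 42 sites (5, 9, 13, 18, 27, 29, 33, 39, 41), so p = 9/42 ≈ 0.214286.
d = −(3/4) ln(1 − 4p/3) = −0.75 ln(1 − 0.285715) = −0.75 ln(0.714285)
  = −0.75 × (-0.336473) = 0.252355 substitutions/site.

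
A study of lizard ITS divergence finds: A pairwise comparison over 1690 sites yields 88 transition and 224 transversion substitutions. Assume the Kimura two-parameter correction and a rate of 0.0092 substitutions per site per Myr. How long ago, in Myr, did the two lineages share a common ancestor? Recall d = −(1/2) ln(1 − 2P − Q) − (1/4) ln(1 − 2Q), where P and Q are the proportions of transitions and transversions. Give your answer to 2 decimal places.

P = 88/1690 ≈ 0.052071 and Q = 224/1690 ≈ 0.132544.
Under the Kimura two-parameter model, d = −½ ln(1 − 2P − Q) − ¼ ln(1 − 2Q).
1 − 2P − Q = 0.763314, giving −½ ln(0.763314) = 0.135043.
1 − 2Q = 0.734912, giving −¼ ln(0.734912) = 0.077001.
d = 0.135043 + 0.077001 = 0.212044.
Under a molecular clock d = 2μt, so t = d/(2μ) = 0.212044 / (2 × 0.0092) = 11.52 Myr.

11.52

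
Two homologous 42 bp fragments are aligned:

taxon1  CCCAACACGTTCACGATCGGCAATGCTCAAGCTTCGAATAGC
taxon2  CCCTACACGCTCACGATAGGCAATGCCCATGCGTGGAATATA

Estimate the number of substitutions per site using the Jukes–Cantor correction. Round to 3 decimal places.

The sequences differ at 9 of 42 sites (4, 10, 18, 27, 30, 33, 35, 41, 42), so p = 9/42 ≈ 0.214286.
d = −(3/4) ln(1 − 4p/3) = −0.75 ln(1 − 0.285715) = −0.75 ln(0.714285)
  = −0.75 × (-0.336473) = 0.252355 substitutions/site.

0.252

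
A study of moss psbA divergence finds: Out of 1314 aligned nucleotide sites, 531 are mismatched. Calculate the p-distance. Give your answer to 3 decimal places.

0.404

p = 531/1314 = 0.404109… ≈ 0.404 (to 3 d.p.).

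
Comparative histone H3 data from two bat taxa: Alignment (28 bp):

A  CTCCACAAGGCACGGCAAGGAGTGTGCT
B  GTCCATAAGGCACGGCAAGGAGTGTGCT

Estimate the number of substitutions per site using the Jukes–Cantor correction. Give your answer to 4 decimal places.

0.0751

The sequences differ at 2 of 28 sites (1, 6), so p = 2/28 ≈ 0.071429.
d = −(3/4) ln(1 − 4p/3) = −0.75 ln(1 − 0.095239) = −0.75 ln(0.904761)
  = −0.75 × (-0.100084) = 0.075063 substitutions/site.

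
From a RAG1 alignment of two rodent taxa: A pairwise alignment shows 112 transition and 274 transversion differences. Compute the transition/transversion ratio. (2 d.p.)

0.41

R = 112/274 = 0.408759… ≈ 0.41 (to 2 d.p.).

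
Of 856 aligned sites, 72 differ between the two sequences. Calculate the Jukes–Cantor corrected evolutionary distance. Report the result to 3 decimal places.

0.089

p = 72/856 ≈ 0.084112.
d = −(3/4) ln(1 − 4p/3) = −0.75 ln(1 − 0.112149) = −0.75 ln(0.887851)
  = −0.75 × (-0.118951) = 0.089213 substitutions/site.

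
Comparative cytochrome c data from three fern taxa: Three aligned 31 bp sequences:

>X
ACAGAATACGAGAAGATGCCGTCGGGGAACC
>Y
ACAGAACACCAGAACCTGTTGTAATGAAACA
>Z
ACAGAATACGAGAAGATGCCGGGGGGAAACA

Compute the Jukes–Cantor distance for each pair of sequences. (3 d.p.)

X–Y: 11/31 sites differ → p ≈ 0.354839, d = −0.75 ln(1 − 0.473119) = 0.480585 ≈ 0.481.
X–Z: 4/31 sites differ → p ≈ 0.129032, d = −0.75 ln(1 − 0.172043) = 0.141596 ≈ 0.142.
Y–Z: 10/31 sites differ → p ≈ 0.322581, d = −0.75 ln(1 − 0.430108) = 0.421731 ≈ 0.422.

d(X,Y) = 0.481, d(X,Z) = 0.142, d(Y,Z) = 0.422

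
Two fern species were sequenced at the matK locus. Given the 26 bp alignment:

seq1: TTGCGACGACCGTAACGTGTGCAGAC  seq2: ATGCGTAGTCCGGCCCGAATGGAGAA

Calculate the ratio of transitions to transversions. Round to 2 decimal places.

0.10

Transitions are A↔G and C↔T; transversions are all other mismatches.
Transitions: 1. Transversions: 10.
R = 1/10 = 0.10.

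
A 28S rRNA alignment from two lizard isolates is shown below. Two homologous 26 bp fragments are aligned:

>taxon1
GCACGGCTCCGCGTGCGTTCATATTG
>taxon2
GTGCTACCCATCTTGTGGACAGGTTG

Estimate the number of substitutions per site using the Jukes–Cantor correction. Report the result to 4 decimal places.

0.8240

The sequences differ at 13 of 26 sites, so p = 13/26 = 0.5.
d = −(3/4) ln(1 − 4p/3) = −0.75 ln(1 − 0.666667) = −0.75 ln(0.333333)
  = −0.75 × (-1.098613) = 0.823960 substitutions/site.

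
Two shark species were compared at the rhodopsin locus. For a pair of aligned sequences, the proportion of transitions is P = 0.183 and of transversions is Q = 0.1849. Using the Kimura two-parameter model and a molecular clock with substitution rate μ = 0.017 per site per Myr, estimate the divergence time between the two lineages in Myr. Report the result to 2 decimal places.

15.17

Under the Kimura two-parameter model, d = −½ ln(1 − 2P − Q) − ¼ ln(1 − 2Q).
1 − 2P − Q = 0.4491, giving −½ ln(0.4491) = 0.400255.
1 − 2Q = 0.6302, giving −¼ ln(0.6302) = 0.115430.
d = 0.400255 + 0.115430 = 0.515685.
Under a molecular clock d = 2μt, so t = d/(2μ) = 0.515685 / (2 × 0.017) = 15.17 Myr.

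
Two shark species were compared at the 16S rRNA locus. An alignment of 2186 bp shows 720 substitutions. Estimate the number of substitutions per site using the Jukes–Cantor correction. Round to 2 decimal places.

p = 720/2186 ≈ 0.329369.
d = −(3/4) ln(1 − 4p/3) = −0.75 ln(1 − 0.439159) = −0.75 ln(0.560841)
  = −0.75 × (-0.578318) = 0.433739 substitutions/site.

0.43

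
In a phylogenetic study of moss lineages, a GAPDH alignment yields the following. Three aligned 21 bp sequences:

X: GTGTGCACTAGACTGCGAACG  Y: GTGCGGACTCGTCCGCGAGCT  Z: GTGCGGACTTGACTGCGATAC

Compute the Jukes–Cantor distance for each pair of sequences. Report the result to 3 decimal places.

X–Y: 7/21 sites differ → p ≈ 0.333333, d = −0.75 ln(1 − 0.444444) = 0.440839 ≈ 0.441.
X–Z: 6/21 sites differ → p ≈ 0.285714, d = −0.75 ln(1 − 0.380952) = 0.359679 ≈ 0.360.
Y–Z: 6/21 sites differ → p ≈ 0.285714, d = −0.75 ln(1 − 0.380952) = 0.359679 ≈ 0.360.

d(X,Y) = 0.441, d(X,Z) = 0.360, d(Y,Z) = 0.360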